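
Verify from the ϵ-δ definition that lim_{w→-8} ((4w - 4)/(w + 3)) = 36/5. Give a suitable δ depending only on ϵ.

Fix ϵ > 0. We want δ > 0 with 0 < |w + 8| < δ ⇒ |(4w - 4)/(w + 3) − (36/5)| < ϵ.
Combining over a common denominator, (4w - 4)/(w + 3) − (36/5) = [(4w - 4)·(-5) − (-36)·(w + 3)] / [(-5)·(w + 3)] = 16(w + 8) / ((-5)(w + 3)).
So |(4w - 4)/(w + 3) − (36/5)| = 16|w + 8| / (5·|w + 3|).
Restrict δ ≤ 5/2. Then |w + 8| < 5/2 gives |w + 3| = |(w + 8) + (-5)| ≥ 5 − 5/2 = 5/2.
Hence |(4w - 4)/(w + 3) − (36/5)| < 16|w + 8|/(5·(5/2)) = (32/25)|w + 8|, which is < ϵ once |w + 8| < (25/32)ϵ.
Take δ = min(5/2, (25/32)ϵ). Then 0 < |w + 8| < δ forces both bounds, so |(4w - 4)/(w + 3) − (36/5)| < ϵ.

δ = min(5/2, (25/32)ϵ)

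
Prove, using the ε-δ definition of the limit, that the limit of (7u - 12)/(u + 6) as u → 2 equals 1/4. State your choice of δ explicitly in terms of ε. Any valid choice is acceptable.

Let ε > 0. We want δ > 0 with 0 < |u − 2| < δ ⇒ |(7u - 12)/(u + 6) − (1/4)| < ε.
Combining over a common denominator, (7u - 12)/(u + 6) − (1/4) = [(7u - 12)·8 − 2·(u + 6)] / [8·(u + 6)] = 54(u − 2) / (8(u + 6)).
So |(7u - 12)/(u + 6) − (1/4)| = 54|u − 2| / (8·|u + 6|).
Restrict δ ≤ 4. Then |u − 2| < 4 gives |u + 6| = |(u − 2) + 8| ≥ 8 − 4 = 4.
Hence |(7u - 12)/(u + 6) − (1/4)| < 54|u − 2|/(8·4) = (27/16)|u − 2|, which is < ε once |u − 2| < (16/27)ε.
Take δ = min(4, (16/27)ε). Then 0 < |u − 2| < δ forces both bounds, so |(7u - 12)/(u + 6) − (1/4)| < ε.

δ = min(4, (16/27)ε)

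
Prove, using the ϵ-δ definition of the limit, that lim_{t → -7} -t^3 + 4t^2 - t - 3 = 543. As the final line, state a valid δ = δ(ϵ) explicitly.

δ = min(1, ϵ/230)

Let ϵ > 0. We want δ > 0 such that 0 < |t + 7| < δ implies |(-t^3 + 4t^2 - t - 3) − 543| < ϵ.
(-t^3 + 4t^2 - t - 3) − 543 = -t^3 + 4t^2 - t - 546 = (t + 7)(-t^2 + 11t - 78).
So |(-t^3 + 4t^2 - t - 3) − 543| = |t + 7|·|-t^2 + 11t - 78|.
Assume first that |t + 7| < 1, so |t| < 8. Then |-t^2 + 11t - 78| ≤ 8^2 + 11·8 + 78 = 230.
Hence |(-t^3 + 4t^2 - t - 3) − 543| ≤ 230|t + 7| < ϵ provided |t + 7| < ϵ/230.
Choosing δ = min(1, ϵ/230) ensures both conditions, hence |(-t^3 + 4t^2 - t - 3) − 543| < ϵ.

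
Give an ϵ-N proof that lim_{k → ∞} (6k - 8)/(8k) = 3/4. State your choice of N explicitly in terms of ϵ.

N = 1/ϵ

Let ϵ > 0. For k ≥ 1, |(6k - 8)/(8k) − (3/4)| = |-64|/(8(8k)) = 64/(8(8k)).
Since 8k ≥ 8k for k ≥ 1, this is ≤ 64/(8·8k) = 1/k.
So |(6k - 8)/(8k) − (3/4)| < ϵ whenever k > 1/ϵ.
Take N = 1/ϵ. If k > N then |(6k - 8)/(8k) − (3/4)| ≤ 1/k < ϵ.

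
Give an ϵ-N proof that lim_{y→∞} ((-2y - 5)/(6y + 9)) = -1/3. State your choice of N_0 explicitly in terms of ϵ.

Fix ϵ > 0. We seek N_0 > 0 such that y > N_0 implies |(-2y - 5)/(6y + 9) + 1/3| < ϵ.
(-2y - 5)/(6y + 9) + 1/3 = (6(-2y - 5) − (-2)(6y + 9)) / (6(6y + 9)) = -12/(6(6y + 9)).
For y > 0 we have 6y + 9 > 6y, so |(-2y - 5)/(6y + 9) + 1/3| = 12/(6(6y + 9)) < 12/(6·6y) = (1/3)/y.
Thus |(-2y - 5)/(6y + 9) + 1/3| < ϵ whenever y > (1/3)/ϵ.
Take N_0 = (1/3)/ϵ. If y > N_0 then |(-2y - 5)/(6y + 9) + 1/3| < (1/3)/y < ϵ.

N_0 = (1/3)/ϵ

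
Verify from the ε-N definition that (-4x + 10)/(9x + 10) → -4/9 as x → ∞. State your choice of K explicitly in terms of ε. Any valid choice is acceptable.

Suppose ε > 0. We seek K > 0 such that x > K implies |(-4x + 10)/(9x + 10) + 4/9| < ε.
(-4x + 10)/(9x + 10) + 4/9 = (9(-4x + 10) − (-4)(9x + 10)) / (9(9x + 10)) = 130/(9(9x + 10)).
For x > 0 we have 9x + 10 > 9x, so |(-4x + 10)/(9x + 10) + 4/9| = 130/(9(9x + 10)) < 130/(9·9x) = (130/81)/x.
Thus |(-4x + 10)/(9x + 10) + 4/9| < ε whenever x > (130/81)/ε.
Take K = (130/81)/ε. If x > K then |(-4x + 10)/(9x + 10) + 4/9| < (130/81)/x < ε.

K = (130/81)/ε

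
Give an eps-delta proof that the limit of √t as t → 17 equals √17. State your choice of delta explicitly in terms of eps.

delta = min(17, √17·eps)

Let eps > 0. We want delta > 0 such that 0 < |t − 17| < delta implies |√t − √17| < eps.
Rationalise: √t − √17 = (t − 17)/(√t + √17), so |√t − √17| = |t − 17|/(√t + √17).
Restrict delta ≤ 17 so that |t − 17| < 17 forces t > 0, and then √t + √17 > √17.
Hence |√t − √17| < |t − 17|/√17, which is < eps once |t − 17| < √17·eps.
Take delta = min(17, √17·eps). If 0 < |t − 17| < delta then t > 0 and |√t − √17| < |t − 17|/√17 < eps.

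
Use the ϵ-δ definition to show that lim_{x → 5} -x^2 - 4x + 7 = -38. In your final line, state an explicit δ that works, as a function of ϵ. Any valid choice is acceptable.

δ = min(2, ϵ/16)

Let ϵ > 0. We want δ > 0 such that 0 < |x − 5| < δ implies |(-x^2 - 4x + 7) + 38| < ϵ.
(-x^2 - 4x + 7) + 38 = -x^2 - 4x + 45 = (x − 5)(-x - 9).
So |(-x^2 - 4x + 7) + 38| = |x − 5|·|-x - 9|.
Require δ ≤ 2. Then |x − 5| < 2 gives |x| < 7, and by the triangle inequality |-x - 9| ≤ 7 + 9 = 16.
Hence |(-x^2 - 4x + 7) + 38| ≤ 16|x − 5| < ϵ provided |x − 5| < ϵ/16.
Choosing δ = min(2, ϵ/16) ensures both conditions, hence |(-x^2 - 4x + 7) + 38| < ϵ.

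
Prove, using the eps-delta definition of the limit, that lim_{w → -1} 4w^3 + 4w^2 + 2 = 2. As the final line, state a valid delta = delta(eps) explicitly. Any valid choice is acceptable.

delta = min(1, eps/16)

Suppose eps > 0. We want delta > 0 such that 0 < |w + 1| < delta implies |(4w^3 + 4w^2 + 2) − 2| < eps.
(4w^3 + 4w^2 + 2) − 2 = 4w^3 + 4w^2 = (w + 1)(4w^2).
So |(4w^3 + 4w^2 + 2) − 2| = |w + 1|·|4w^2|.
Require delta ≤ 1. Then |w + 1| < 1 gives |w| < 2, and by the triangle inequality |4w^2| ≤ 4·2^2 = 16.
Hence |(4w^3 + 4w^2 + 2) − 2| ≤ 16|w + 1| < eps provided |w + 1| < eps/16.
Choosing delta = min(1, eps/16) ensures both conditions, hence |(4w^3 + 4w^2 + 2) − 2| < eps.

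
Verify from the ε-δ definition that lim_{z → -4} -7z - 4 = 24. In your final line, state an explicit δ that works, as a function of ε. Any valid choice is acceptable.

Let ε > 0. We need δ > 0 so that 0 < |z + 4| < δ implies |(-7z - 4) − 24| < ε.
|(-7z - 4) − 24| = |-7z - 28| = 7|z + 4|.
Thus it suffices that |z + 4| < ε/7.
Take δ = ε/7. If 0 < |z + 4| < δ then |(-7z - 4) − 24| = 7|z + 4| < 7·(ε/7) = ε.

δ = ε/7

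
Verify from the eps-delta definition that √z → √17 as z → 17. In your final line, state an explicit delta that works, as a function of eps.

Suppose eps > 0. We want delta > 0 such that 0 < |z − 17| < delta implies |√z − √17| < eps.
Rationalise: √z − √17 = (z − 17)/(√z + √17), so |√z − √17| = |z − 17|/(√z + √17).
Restrict delta ≤ 17 so that |z − 17| < 17 forces z > 0, and then √z + √17 > √17.
Hence |√z − √17| < |z − 17|/√17, which is < eps once |z − 17| < √17·eps.
Take delta = min(17, √17·eps). If 0 < |z − 17| < delta then z > 0 and |√z − √17| < |z − 17|/√17 < eps.

delta = min(17, √17·eps)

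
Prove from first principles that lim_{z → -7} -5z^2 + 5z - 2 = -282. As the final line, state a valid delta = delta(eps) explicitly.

Fix eps > 0. We want delta > 0 such that 0 < |z + 7| < delta implies |(-5z^2 + 5z - 2) + 282| < eps.
(-5z^2 + 5z - 2) + 282 = -5z^2 + 5z + 280 = (z + 7)(-5z + 40).
So |(-5z^2 + 5z - 2) + 282| = |z + 7|·|-5z + 40|.
Assume first that |z + 7| < 1, so |z| < 8. Then |-5z + 40| ≤ 5·8 + 40 = 80.
Hence |(-5z^2 + 5z - 2) + 282| ≤ 80|z + 7| < eps provided |z + 7| < eps/80.
Choosing delta = min(1, eps/80) ensures both conditions, hence |(-5z^2 + 5z - 2) + 282| < eps.

delta = min(1, eps/80)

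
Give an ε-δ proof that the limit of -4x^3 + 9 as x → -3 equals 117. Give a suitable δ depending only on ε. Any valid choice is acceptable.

δ = min(1, ε/148)

Suppose ε > 0. We want δ > 0 such that 0 < |x + 3| < δ implies |(-4x^3 + 9) − 117| < ε.
(-4x^3 + 9) − 117 = -4x^3 - 108 = (x + 3)(-4x^2 + 12x - 36).
So |(-4x^3 + 9) − 117| = |x + 3|·|-4x^2 + 12x - 36|.
Assume first that |x + 3| < 1, so |x| < 4. Then |-4x^2 + 12x - 36| ≤ 4·4^2 + 12·4 + 36 = 148.
Hence |(-4x^3 + 9) − 117| ≤ 148|x + 3| < ε provided |x + 3| < ε/148.
Take δ = min(1, ε/148). Then 0 < |x + 3| < δ gives both |x + 3| < 1 and |x + 3| < ε/148, so |(-4x^3 + 9) − 117| < ε.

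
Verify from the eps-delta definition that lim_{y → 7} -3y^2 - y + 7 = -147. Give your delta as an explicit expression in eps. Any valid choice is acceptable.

delta = min(2, eps/49)

Let eps > 0. We want delta > 0 such that 0 < |y − 7| < delta implies |(-3y^2 - y + 7) + 147| < eps.
(-3y^2 - y + 7) + 147 = -3y^2 - y + 154 = (y − 7)(-3y - 22).
So |(-3y^2 - y + 7) + 147| = |y − 7|·|-3y - 22|.
Require delta ≤ 2. Then |y − 7| < 2 gives |y| < 9, and by the triangle inequality |-3y - 22| ≤ 3·9 + 22 = 49.
Hence |(-3y^2 - y + 7) + 147| ≤ 49|y − 7| < eps provided |y − 7| < eps/49.
Choosing delta = min(2, eps/49) ensures both conditions, hence |(-3y^2 - y + 7) + 147| < eps.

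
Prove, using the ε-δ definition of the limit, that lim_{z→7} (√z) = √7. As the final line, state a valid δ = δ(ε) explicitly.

Let ε > 0. We want δ > 0 such that 0 < |z − 7| < δ implies |√z − √7| < ε.
Multiplying by the conjugate, |√z − √7| = |z − 7|/(√z + √7).
Restrict δ ≤ 7 so that |z − 7| < 7 forces z > 0, and then √z + √7 > √7.
Hence |√z − √7| < |z − 7|/√7, which is < ε once |z − 7| < √7·ε.
Take δ = min(7, √7·ε). If 0 < |z − 7| < δ then z > 0 and |√z − √7| < |z − 7|/√7 < ε.

δ = min(7, √7·ε)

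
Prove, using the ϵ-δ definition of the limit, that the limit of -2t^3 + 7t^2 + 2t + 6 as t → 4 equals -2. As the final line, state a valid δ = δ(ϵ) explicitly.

δ = min(1, ϵ/57)

Fix ϵ > 0. We want δ > 0 such that 0 < |t − 4| < δ implies |(-2t^3 + 7t^2 + 2t + 6) + 2| < ϵ.
(-2t^3 + 7t^2 + 2t + 6) + 2 = -2t^3 + 7t^2 + 2t + 8 = (t − 4)(-2t^2 - t - 2).
So |(-2t^3 + 7t^2 + 2t + 6) + 2| = |t − 4|·|-2t^2 - t - 2|.
Assume first that |t − 4| < 1, so |t| < 5. Then |-2t^2 - t - 2| ≤ 2·5^2 + 5 + 2 = 57.
Hence |(-2t^3 + 7t^2 + 2t + 6) + 2| ≤ 57|t − 4| < ϵ provided |t − 4| < ϵ/57.
Take δ = min(1, ϵ/57). Then 0 < |t − 4| < δ gives both |t − 4| < 1 and |t − 4| < ϵ/57, so |(-2t^3 + 7t^2 + 2t + 6) + 2| < ϵ.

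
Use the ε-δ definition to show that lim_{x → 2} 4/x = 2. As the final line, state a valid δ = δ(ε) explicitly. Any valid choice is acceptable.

δ = min(1, (1/2)ε)

Let ε > 0. We seek δ > 0 such that 0 < |x − 2| < δ implies |4/x − 2| < ε.
|4/x − 2| = 4·|2 − x|/(2·|x|) = 4|x − 2|/(2|x|).
Restrict δ ≤ 1. Then |x − 2| < 1 gives |x| > 1, so 2|x| > 2.
Then |4/x − 2| < 4|x − 2|/2, which is < ε when |x − 2| < (1/2)ε.
Take δ = min(1, (1/2)ε). Then 0 < |x − 2| < δ gives both |x − 2| < 1 and |x − 2| < (1/2)ε, so |4/x − 2| < ε.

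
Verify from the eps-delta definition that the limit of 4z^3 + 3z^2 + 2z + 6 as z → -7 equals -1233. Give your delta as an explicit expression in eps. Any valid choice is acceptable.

delta = min(2, eps/726)

Let eps > 0 be given. We want delta > 0 such that 0 < |z + 7| < delta implies |(4z^3 + 3z^2 + 2z + 6) + 1233| < eps.
(4z^3 + 3z^2 + 2z + 6) + 1233 = 4z^3 + 3z^2 + 2z + 1239 = (z + 7)(4z^2 - 25z + 177).
So |(4z^3 + 3z^2 + 2z + 6) + 1233| = |z + 7|·|4z^2 - 25z + 177|.
Assume first that |z + 7| < 2, so |z| < 9. Then |4z^2 - 25z + 177| ≤ 4·9^2 + 25·9 + 177 = 726.
Hence |(4z^3 + 3z^2 + 2z + 6) + 1233| ≤ 726|z + 7| < eps provided |z + 7| < eps/726.
Choosing delta = min(2, eps/726) ensures both conditions, hence |(4z^3 + 3z^2 + 2z + 6) + 1233| < eps.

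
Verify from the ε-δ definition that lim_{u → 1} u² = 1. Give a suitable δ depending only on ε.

Fix ε > 0. We seek δ > 0 with 0 < |u − 1| < δ ⇒ |u² − 1| < ε.
Factor: u² − 1 = (u − 1)(u + 1), so |u² − 1| = |u − 1|·|u + 1|.
Restrict δ ≤ 1. Then |u − 1| < 1 gives |u| < 2, so by the triangle inequality |u + 1| ≤ 2 + 1 = 3.
Hence |u² − 1| ≤ 3|u − 1|, which is < ε once |u − 1| < ε/3.
Take δ = min(1, ε/3). If 0 < |u − 1| < δ then both bounds hold and |u² − 1| ≤ 3|u − 1| < 3·(ε/3) = ε.

δ = min(1, ε/3)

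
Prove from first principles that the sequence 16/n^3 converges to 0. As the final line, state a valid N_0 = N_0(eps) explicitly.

N_0 = (16/eps)^{1/3}

Let eps > 0 be given. For n ≥ 1, |16/n^3 − 0| = 16/n^3.
16/n^3 < eps ⇔ n^3 > 16/eps ⇔ n > (16/eps)^{1/3}.
Take N_0 = (16/eps)^{1/3}. Then n > N_0 implies 16/n^3 < eps.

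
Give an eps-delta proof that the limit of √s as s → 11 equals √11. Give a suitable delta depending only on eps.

Let eps > 0. We want delta > 0 such that 0 < |s − 11| < delta implies |√s − √11| < eps.
Rationalise: √s − √11 = (s − 11)/(√s + √11), so |√s − √11| = |s − 11|/(√s + √11).
Restrict delta ≤ 11 so that |s − 11| < 11 forces s > 0, and then √s + √11 > √11.
Hence |√s − √11| < |s − 11|/√11, which is < eps once |s − 11| < √11·eps.
Take delta = min(11, √11·eps). If 0 < |s − 11| < delta then s > 0 and |√s − √11| < |s − 11|/√11 < eps.

delta = min(11, √11·eps)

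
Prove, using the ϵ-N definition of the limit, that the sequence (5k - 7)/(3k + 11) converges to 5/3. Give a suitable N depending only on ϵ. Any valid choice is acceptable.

Suppose ϵ > 0. For k ≥ 1, |(5k - 7)/(3k + 11) − (5/3)| = |-76|/(3(3k + 11)) = 76/(3(3k + 11)).
Since 3k + 11 ≥ 3k for k ≥ 1, this is ≤ 76/(3·3k) = (76/9)/k.
So |(5k - 7)/(3k + 11) − (5/3)| < ϵ whenever k > (76/9)/ϵ.
Take N = (76/9)/ϵ. If k > N then |(5k - 7)/(3k + 11) − (5/3)| ≤ (76/9)/k < ϵ.

N = (76/9)/ϵ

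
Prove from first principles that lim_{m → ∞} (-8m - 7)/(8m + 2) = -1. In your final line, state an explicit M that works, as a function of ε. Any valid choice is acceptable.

M = (5/8)/ε

Let ε > 0 be given. For m ≥ 1, |(-8m - 7)/(8m + 2) + 1| = |-40|/(8(8m + 2)) = 40/(8(8m + 2)).
Since 8m + 2 ≥ 8m for m ≥ 1, this is ≤ 40/(8·8m) = (5/8)/m.
So |(-8m - 7)/(8m + 2) + 1| < ε whenever m > (5/8)/ε.
Take M = (5/8)/ε. If m > M then |(-8m - 7)/(8m + 2) + 1| ≤ (5/8)/m < ε.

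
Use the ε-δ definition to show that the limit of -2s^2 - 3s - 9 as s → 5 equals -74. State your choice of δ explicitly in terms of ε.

δ = min(1, ε/25)

Suppose ε > 0. We want δ > 0 such that 0 < |s − 5| < δ implies |(-2s^2 - 3s - 9) + 74| < ε.
(-2s^2 - 3s - 9) + 74 = -2s^2 - 3s + 65 = (s − 5)(-2s - 13).
So |(-2s^2 - 3s - 9) + 74| = |s − 5|·|-2s - 13|.
Require δ ≤ 1. Then |s − 5| < 1 gives |s| < 6, and by the triangle inequality |-2s - 13| ≤ 2·6 + 13 = 25.
Hence |(-2s^2 - 3s - 9) + 74| ≤ 25|s − 5| < ε provided |s − 5| < ε/25.
Choosing δ = min(1, ε/25) ensures both conditions, hence |(-2s^2 - 3s - 9) + 74| < ε.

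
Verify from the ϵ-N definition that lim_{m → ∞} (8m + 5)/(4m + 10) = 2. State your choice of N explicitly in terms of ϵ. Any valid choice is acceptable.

N = (15/4)/ϵ

Let ϵ > 0. For m ≥ 1, |(8m + 5)/(4m + 10) − 2| = |-60|/(4(4m + 10)) = 60/(4(4m + 10)).
Since 4m + 10 ≥ 4m for m ≥ 1, this is ≤ 60/(4·4m) = (15/4)/m.
So |(8m + 5)/(4m + 10) − 2| < ϵ whenever m > (15/4)/ϵ.
Take N = (15/4)/ϵ. If m > N then |(8m + 5)/(4m + 10) − 2| ≤ (15/4)/m < ϵ.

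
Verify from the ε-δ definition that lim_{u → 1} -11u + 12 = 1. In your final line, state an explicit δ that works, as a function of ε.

δ = ε/11

Let ε > 0. We need δ > 0 so that 0 < |u − 1| < δ implies |(-11u + 12) − 1| < ε.
Since (-11u + 12) − 1 = -11(u − 1), we have |(-11u + 12) − 1| = 11|u − 1|.
So 11|u − 1| < ε exactly when |u − 1| < ε/11.
Take δ = ε/11. If 0 < |u − 1| < δ then |(-11u + 12) − 1| = 11|u − 1| < 11·(ε/11) = ε.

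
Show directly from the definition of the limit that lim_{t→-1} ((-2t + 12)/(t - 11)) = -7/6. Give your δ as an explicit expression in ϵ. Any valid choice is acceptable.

δ = min(6, (36/5)ϵ)

Fix ϵ > 0. We want δ > 0 with 0 < |t + 1| < δ ⇒ |(-2t + 12)/(t - 11) + 7/6| < ϵ.
Combining over a common denominator, (-2t + 12)/(t - 11) + 7/6 = [(-2t + 12)·(-12) − 14·(t - 11)] / [(-12)·(t - 11)] = 10(t + 1) / ((-12)(t - 11)).
So |(-2t + 12)/(t - 11) + 7/6| = 10|t + 1| / (12·|t − 11|).
Restrict δ ≤ 6. Then |t + 1| < 6 gives |t − 11| = |(t + 1) + (-12)| ≥ 12 − 6 = 6.
Hence |(-2t + 12)/(t - 11) + 7/6| < 10|t + 1|/(12·6) = (5/36)|t + 1|, which is < ϵ once |t + 1| < (36/5)ϵ.
Take δ = min(6, (36/5)ϵ). Then 0 < |t + 1| < δ forces both bounds, so |(-2t + 12)/(t - 11) + 7/6| < ϵ.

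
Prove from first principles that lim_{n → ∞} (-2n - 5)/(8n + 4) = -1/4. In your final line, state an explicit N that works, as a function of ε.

Suppose ε > 0. For n ≥ 1, |(-2n - 5)/(8n + 4) + 1/4| = |-32|/(8(8n + 4)) = 32/(8(8n + 4)).
Since 8n + 4 ≥ 8n for n ≥ 1, this is ≤ 32/(8·8n) = (1/2)/n.
So |(-2n - 5)/(8n + 4) + 1/4| < ε whenever n > (1/2)/ε.
Take N = (1/2)/ε. If n > N then |(-2n - 5)/(8n + 4) + 1/4| ≤ (1/2)/n < ε.

N = (1/2)/ε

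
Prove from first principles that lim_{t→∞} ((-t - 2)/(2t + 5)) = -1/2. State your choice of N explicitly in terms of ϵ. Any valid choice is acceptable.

Suppose ϵ > 0. We seek N > 0 such that t > N implies |(-t - 2)/(2t + 5) + 1/2| < ϵ.
(-t - 2)/(2t + 5) + 1/2 = (2(-t - 2) − (-1)(2t + 5)) / (2(2t + 5)) = 1/(2(2t + 5)).
For t > 0 we have 2t + 5 > 2t, so |(-t - 2)/(2t + 5) + 1/2| = 1/(2(2t + 5)) < 1/(2·2t) = (1/4)/t.
Thus |(-t - 2)/(2t + 5) + 1/2| < ϵ whenever t > (1/4)/ϵ.
Take N = (1/4)/ϵ. If t > N then |(-t - 2)/(2t + 5) + 1/2| < (1/4)/t < ϵ.

N = (1/4)/ϵ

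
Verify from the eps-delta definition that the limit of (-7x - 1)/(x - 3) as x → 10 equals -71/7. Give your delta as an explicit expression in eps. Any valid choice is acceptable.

Let eps > 0 be given. We want delta > 0 with 0 < |x − 10| < delta ⇒ |(-7x - 1)/(x - 3) + 71/7| < eps.
Combining over a common denominator, (-7x - 1)/(x - 3) + 71/7 = [(-7x - 1)·7 − (-71)·(x - 3)] / [7·(x - 3)] = 22(x − 10) / (7(x - 3)).
So |(-7x - 1)/(x - 3) + 71/7| = 22|x − 10| / (7·|x − 3|).
Restrict delta ≤ 7/2. Then |x − 10| < 7/2 gives |x − 3| = |(x − 10) + 7| ≥ 7 − 7/2 = 7/2.
Hence |(-7x - 1)/(x - 3) + 71/7| < 22|x − 10|/(7·(7/2)) = (44/49)|x − 10|, which is < eps once |x − 10| < (49/44)eps.
Take delta = min(7/2, (49/44)eps). Then 0 < |x − 10| < delta forces both bounds, so |(-7x - 1)/(x - 3) + 71/7| < eps.

delta = min(7/2, (49/44)eps)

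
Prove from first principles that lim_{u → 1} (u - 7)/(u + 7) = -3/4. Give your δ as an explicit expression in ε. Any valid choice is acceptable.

Fix ε > 0. We want δ > 0 with 0 < |u − 1| < δ ⇒ |(u - 7)/(u + 7) + 3/4| < ε.
Combining over a common denominator, (u - 7)/(u + 7) + 3/4 = [(u - 7)·8 − (-6)·(u + 7)] / [8·(u + 7)] = 14(u − 1) / (8(u + 7)).
So |(u - 7)/(u + 7) + 3/4| = 14|u − 1| / (8·|u + 7|).
Restrict δ ≤ 4. Then |u − 1| < 4 gives |u + 7| = |(u − 1) + 8| ≥ 8 − 4 = 4.
Hence |(u - 7)/(u + 7) + 3/4| < 14|u − 1|/(8·4) = (7/16)|u − 1|, which is < ε once |u − 1| < (16/7)ε.
Take δ = min(4, (16/7)ε). Then 0 < |u − 1| < δ forces both bounds, so |(u - 7)/(u + 7) + 3/4| < ε.

δ = min(4, (16/7)ε)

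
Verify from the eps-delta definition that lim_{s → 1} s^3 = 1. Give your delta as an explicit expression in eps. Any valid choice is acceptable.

Let eps > 0 be given. We seek delta > 0 with 0 < |s − 1| < delta ⇒ |s^3 − 1| < eps.
Factor: s^3 − 1 = (s − 1)(s^2 + s + 1), so |s^3 − 1| = |s − 1|·|s^2 + s + 1|.
Impose delta ≤ 2 so that |s| < 3; then |s^2 + s + 1| ≤ 13.
Hence |s^3 − 1| ≤ 13|s − 1|, which is < eps once |s − 1| < eps/13.
Take delta = min(2, eps/13). If 0 < |s − 1| < delta then both bounds hold and |s^3 − 1| ≤ 13|s − 1| < 13·(eps/13) = eps.

delta = min(2, eps/13)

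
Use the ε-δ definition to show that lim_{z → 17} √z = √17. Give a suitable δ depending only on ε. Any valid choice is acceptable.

Suppose ε > 0. We want δ > 0 such that 0 < |z − 17| < δ implies |√z − √17| < ε.
Multiplying by the conjugate, |√z − √17| = |z − 17|/(√z + √17).
Restrict δ ≤ 17 so that |z − 17| < 17 forces z > 0, and then √z + √17 > √17.
Hence |√z − √17| < |z − 17|/√17, which is < ε once |z − 17| < √17·ε.
Take δ = min(17, √17·ε). If 0 < |z − 17| < δ then z > 0 and |√z − √17| < |z − 17|/√17 < ε.

δ = min(17, √17·ε)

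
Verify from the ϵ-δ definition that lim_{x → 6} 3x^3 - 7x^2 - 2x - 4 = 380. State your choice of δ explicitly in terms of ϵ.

Suppose ϵ > 0. We want δ > 0 such that 0 < |x − 6| < δ implies |(3x^3 - 7x^2 - 2x - 4) − 380| < ϵ.
(3x^3 - 7x^2 - 2x - 4) − 380 = 3x^3 - 7x^2 - 2x - 384 = (x − 6)(3x^2 + 11x + 64).
So |(3x^3 - 7x^2 - 2x - 4) − 380| = |x − 6|·|3x^2 + 11x + 64|.
Assume first that |x − 6| < 1, so |x| < 7. Then |3x^2 + 11x + 64| ≤ 3·7^2 + 11·7 + 64 = 288.
Hence |(3x^3 - 7x^2 - 2x - 4) − 380| ≤ 288|x − 6| < ϵ provided |x − 6| < ϵ/288.
Choosing δ = min(1, ϵ/288) ensures both conditions, hence |(3x^3 - 7x^2 - 2x - 4) − 380| < ϵ.

δ = min(1, ϵ/288)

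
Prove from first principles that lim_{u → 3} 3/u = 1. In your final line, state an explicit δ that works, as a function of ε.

δ = min(3/2, (3/2)ε)

Let ε > 0 be given. We seek δ > 0 such that 0 < |u − 3| < δ implies |3/u − 1| < ε.
|3/u − 1| = 3·|3 − u|/(3·|u|) = 3|u − 3|/(3|u|).
Restrict δ ≤ 3/2. Then |u − 3| < 3/2 gives |u| > 3/2, so 3|u| > 9/2.
Then |3/u − 1| < 3|u − 3|/(9/2), which is < ε when |u − 3| < (3/2)ε.
Take δ = min(3/2, (3/2)ε). Then 0 < |u − 3| < δ gives both |u − 3| < 3/2 and |u − 3| < (3/2)ε, so |3/u − 1| < ε.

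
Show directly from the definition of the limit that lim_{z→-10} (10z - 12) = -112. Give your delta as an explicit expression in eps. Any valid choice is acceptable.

delta = eps/10

Fix eps > 0. We need delta > 0 so that 0 < |z + 10| < delta implies |(10z - 12) + 112| < eps.
Since (10z - 12) + 112 = 10(z + 10), we have |(10z - 12) + 112| = 10|z + 10|.
So 10|z + 10| < eps exactly when |z + 10| < eps/10.
Choosing delta = eps/10 gives |(10z - 12) + 112| = 10|z + 10| < eps whenever |z + 10| < delta.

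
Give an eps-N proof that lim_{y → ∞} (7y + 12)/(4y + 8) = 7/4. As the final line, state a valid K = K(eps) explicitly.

Let eps > 0. We seek K > 0 such that y > K implies |(7y + 12)/(4y + 8) − (7/4)| < eps.
(7y + 12)/(4y + 8) − (7/4) = (4(7y + 12) − 7(4y + 8)) / (4(4y + 8)) = -8/(4(4y + 8)).
For y > 0 we have 4y + 8 > 4y, so |(7y + 12)/(4y + 8) − (7/4)| = 8/(4(4y + 8)) < 8/(4·4y) = (1/2)/y.
Thus |(7y + 12)/(4y + 8) − (7/4)| < eps whenever y > (1/2)/eps.
Take K = (1/2)/eps. If y > K then |(7y + 12)/(4y + 8) − (7/4)| < (1/2)/y < eps.

K = (1/2)/eps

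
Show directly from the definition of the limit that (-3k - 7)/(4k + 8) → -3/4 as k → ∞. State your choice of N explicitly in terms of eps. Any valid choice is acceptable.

N = (1/4)/eps

Let eps > 0 be given. For k ≥ 1, |(-3k - 7)/(4k + 8) + 3/4| = |-4|/(4(4k + 8)) = 4/(4(4k + 8)).
Since 4k + 8 ≥ 4k for k ≥ 1, this is ≤ 4/(4·4k) = (1/4)/k.
So |(-3k - 7)/(4k + 8) + 3/4| < eps whenever k > (1/4)/eps.
Take N = (1/4)/eps. If k > N then |(-3k - 7)/(4k + 8) + 3/4| ≤ (1/4)/k < eps.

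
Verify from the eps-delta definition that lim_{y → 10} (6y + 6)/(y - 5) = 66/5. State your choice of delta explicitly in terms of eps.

Fix eps > 0. We want delta > 0 with 0 < |y − 10| < delta ⇒ |(6y + 6)/(y - 5) − (66/5)| < eps.
Combining over a common denominator, (6y + 6)/(y - 5) − (66/5) = [(6y + 6)·5 − 66·(y - 5)] / [5·(y - 5)] = -36(y − 10) / (5(y - 5)).
So |(6y + 6)/(y - 5) − (66/5)| = 36|y − 10| / (5·|y − 5|).
Require delta ≤ 5/2, so |y − 5| ≥ |5| − |y − 10| > 5 − 5/2 = 5/2.
Hence |(6y + 6)/(y - 5) − (66/5)| < 36|y − 10|/(5·(5/2)) = (72/25)|y − 10|, which is < eps once |y − 10| < (25/72)eps.
Take delta = min(5/2, (25/72)eps). Then 0 < |y − 10| < delta forces both bounds, so |(6y + 6)/(y - 5) − (66/5)| < eps.

delta = min(5/2, (25/72)eps)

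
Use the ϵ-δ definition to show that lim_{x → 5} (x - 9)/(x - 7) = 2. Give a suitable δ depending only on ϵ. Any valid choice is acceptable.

δ = min(1, ϵ)

Suppose ϵ > 0. We want δ > 0 with 0 < |x − 5| < δ ⇒ |(x - 9)/(x - 7) − 2| < ϵ.
Combining over a common denominator, (x - 9)/(x - 7) − 2 = [(x - 9)·(-2) − (-4)·(x - 7)] / [(-2)·(x - 7)] = 2(x − 5) / ((-2)(x - 7)).
So |(x - 9)/(x - 7) − 2| = 2|x − 5| / (2·|x − 7|).
Restrict δ ≤ 1. Then |x − 5| < 1 gives |x − 7| = |(x − 5) + (-2)| ≥ 2 − 1 = 1.
Hence |(x - 9)/(x - 7) − 2| < 2|x − 5|/(2·1) = |x − 5|, which is < ϵ once |x − 5| < ϵ.
Take δ = min(1, ϵ). Then 0 < |x − 5| < δ forces both bounds, so |(x - 9)/(x - 7) − 2| < ϵ.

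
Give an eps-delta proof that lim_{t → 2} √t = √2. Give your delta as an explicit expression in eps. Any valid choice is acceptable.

delta = min(2, √2·eps)

Suppose eps > 0. We want delta > 0 such that 0 < |t − 2| < delta implies |√t − √2| < eps.
Multiplying by the conjugate, |√t − √2| = |t − 2|/(√t + √2).
Restrict delta ≤ 2 so that |t − 2| < 2 forces t > 0, and then √t + √2 > √2.
Hence |√t − √2| < |t − 2|/√2, which is < eps once |t − 2| < √2·eps.
Take delta = min(2, √2·eps). If 0 < |t − 2| < delta then t > 0 and |√t − √2| < |t − 2|/√2 < eps.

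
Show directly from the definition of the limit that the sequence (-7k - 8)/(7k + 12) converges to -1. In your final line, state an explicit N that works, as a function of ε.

N = (4/7)/ε

Fix ε > 0. For k ≥ 1, |(-7k - 8)/(7k + 12) + 1| = |28|/(7(7k + 12)) = 28/(7(7k + 12)).
Since 7k + 12 ≥ 7k for k ≥ 1, this is ≤ 28/(7·7k) = (4/7)/k.
So |(-7k - 8)/(7k + 12) + 1| < ε whenever k > (4/7)/ε.
Take N = (4/7)/ε. If k > N then |(-7k - 8)/(7k + 12) + 1| ≤ (4/7)/k < ε.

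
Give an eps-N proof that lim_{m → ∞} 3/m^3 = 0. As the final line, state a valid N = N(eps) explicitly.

Let eps > 0. For m ≥ 1, |3/m^3 − 0| = 3/m^3.
3/m^3 < eps ⇔ m^3 > 3/eps ⇔ m > (3/eps)^{1/3}.
Take N = (3/eps)^{1/3}. Then m > N implies 3/m^3 < eps.

N = (3/eps)^{1/3}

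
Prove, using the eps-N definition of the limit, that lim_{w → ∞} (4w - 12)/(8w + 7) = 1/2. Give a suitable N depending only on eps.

Let eps > 0 be given. We seek N > 0 such that w > N implies |(4w - 12)/(8w + 7) − (1/2)| < eps.
(4w - 12)/(8w + 7) − (1/2) = (8(4w - 12) − 4(8w + 7)) / (8(8w + 7)) = -124/(8(8w + 7)).
For w > 0 we have 8w + 7 > 8w, so |(4w - 12)/(8w + 7) − (1/2)| = 124/(8(8w + 7)) < 124/(8·8w) = (31/16)/w.
Thus |(4w - 12)/(8w + 7) − (1/2)| < eps whenever w > (31/16)/eps.
Take N = (31/16)/eps. If w > N then |(4w - 12)/(8w + 7) − (1/2)| < (31/16)/w < eps.

N = (31/16)/eps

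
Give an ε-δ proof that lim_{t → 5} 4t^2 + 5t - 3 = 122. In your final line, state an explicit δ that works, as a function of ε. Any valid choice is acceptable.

δ = min(2, ε/53)

Suppose ε > 0. We want δ > 0 such that 0 < |t − 5| < δ implies |(4t^2 + 5t - 3) − 122| < ε.
(4t^2 + 5t - 3) − 122 = 4t^2 + 5t - 125 = (t − 5)(4t + 25).
So |(4t^2 + 5t - 3) − 122| = |t − 5|·|4t + 25|.
Assume first that |t − 5| < 2, so |t| < 7. Then |4t + 25| ≤ 4·7 + 25 = 53.
Hence |(4t^2 + 5t - 3) − 122| ≤ 53|t − 5| < ε provided |t − 5| < ε/53.
Choosing δ = min(2, ε/53) ensures both conditions, hence |(4t^2 + 5t - 3) − 122| < ε.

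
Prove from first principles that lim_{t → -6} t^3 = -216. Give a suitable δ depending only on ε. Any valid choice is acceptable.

δ = min(1, ε/127)

Let ε > 0 be given. We seek δ > 0 with 0 < |t + 6| < δ ⇒ |t^3 + 216| < ε.
Factor: t^3 + 216 = (t + 6)(t^2 - 6t + 36), so |t^3 + 216| = |t + 6|·|t^2 - 6t + 36|.
Restrict δ ≤ 1. Then |t + 6| < 1 gives |t| < 7, so by the triangle inequality |t^2 - 6t + 36| ≤ 7^2 + 6·7 + 36 = 127.
Hence |t^3 + 216| ≤ 127|t + 6|, which is < ε once |t + 6| < ε/127.
Take δ = min(1, ε/127). If 0 < |t + 6| < δ then both bounds hold and |t^3 + 216| ≤ 127|t + 6| < 127·(ε/127) = ε.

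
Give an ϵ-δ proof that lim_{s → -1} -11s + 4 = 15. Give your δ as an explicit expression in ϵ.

δ = ϵ/11

Fix ϵ > 0. We need δ > 0 so that 0 < |s + 1| < δ implies |(-11s + 4) − 15| < ϵ.
|(-11s + 4) − 15| = |-11s - 11| = 11|s + 1|.
So 11|s + 1| < ϵ exactly when |s + 1| < ϵ/11.
Choosing δ = ϵ/11 gives |(-11s + 4) − 15| = 11|s + 1| < ϵ whenever |s + 1| < δ.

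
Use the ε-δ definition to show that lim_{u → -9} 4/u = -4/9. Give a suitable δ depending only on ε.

Let ε > 0. We seek δ > 0 such that 0 < |u + 9| < δ implies |4/u + 4/9| < ε.
|4/u + 4/9| = 4·|-9 − u|/(9·|u|) = 4|u + 9|/(9|u|).
Restrict δ ≤ 9/2. Then |u + 9| < 9/2 gives |u| > 9/2, so 9|u| > 81/2.
Then |4/u + 4/9| < 4|u + 9|/(81/2), which is < ε when |u + 9| < (81/8)ε.
Take δ = min(9/2, (81/8)ε). Then 0 < |u + 9| < δ gives both |u + 9| < 9/2 and |u + 9| < (81/8)ε, so |4/u + 4/9| < ε.

δ = min(9/2, (81/8)ε)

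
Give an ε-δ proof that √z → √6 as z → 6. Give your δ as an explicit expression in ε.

δ = min(6, √6·ε)

Let ε > 0. We want δ > 0 such that 0 < |z − 6| < δ implies |√z − √6| < ε.
Multiplying by the conjugate, |√z − √6| = |z − 6|/(√z + √6).
Restrict δ ≤ 6 so that |z − 6| < 6 forces z > 0, and then √z + √6 > √6.
Hence |√z − √6| < |z − 6|/√6, which is < ε once |z − 6| < √6·ε.
Take δ = min(6, √6·ε). If 0 < |z − 6| < δ then z > 0 and |√z − √6| < |z − 6|/√6 < ε.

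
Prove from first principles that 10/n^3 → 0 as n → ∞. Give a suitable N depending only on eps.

Suppose eps > 0. For n ≥ 1, |10/n^3 − 0| = 10/n^3.
10/n^3 < eps ⇔ n^3 > 10/eps ⇔ n > (10/eps)^{1/3}.
Take N = (10/eps)^{1/3}. Then n > N implies 10/n^3 < eps.

N = (10/eps)^{1/3}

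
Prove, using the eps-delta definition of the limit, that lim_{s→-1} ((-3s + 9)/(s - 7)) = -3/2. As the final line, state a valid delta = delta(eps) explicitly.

delta = min(4, (8/3)eps)

Let eps > 0 be given. We want delta > 0 with 0 < |s + 1| < delta ⇒ |(-3s + 9)/(s - 7) + 3/2| < eps.
Combining over a common denominator, (-3s + 9)/(s - 7) + 3/2 = [(-3s + 9)·(-8) − 12·(s - 7)] / [(-8)·(s - 7)] = 12(s + 1) / ((-8)(s - 7)).
So |(-3s + 9)/(s - 7) + 3/2| = 12|s + 1| / (8·|s − 7|).
Require delta ≤ 4, so |s − 7| ≥ |-8| − |s + 1| > 8 − 4 = 4.
Hence |(-3s + 9)/(s - 7) + 3/2| < 12|s + 1|/(8·4) = (3/8)|s + 1|, which is < eps once |s + 1| < (8/3)eps.
Take delta = min(4, (8/3)eps). Then 0 < |s + 1| < delta forces both bounds, so |(-3s + 9)/(s - 7) + 3/2| < eps.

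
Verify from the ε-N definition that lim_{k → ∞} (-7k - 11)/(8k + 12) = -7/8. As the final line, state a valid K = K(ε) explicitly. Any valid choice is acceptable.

Let ε > 0 be given. For k ≥ 1, |(-7k - 11)/(8k + 12) + 7/8| = |-4|/(8(8k + 12)) = 4/(8(8k + 12)).
Since 8k + 12 ≥ 8k for k ≥ 1, this is ≤ 4/(8·8k) = (1/16)/k.
So |(-7k - 11)/(8k + 12) + 7/8| < ε whenever k > (1/16)/ε.
Take K = (1/16)/ε. If k > K then |(-7k - 11)/(8k + 12) + 7/8| ≤ (1/16)/k < ε.

K = (1/16)/ε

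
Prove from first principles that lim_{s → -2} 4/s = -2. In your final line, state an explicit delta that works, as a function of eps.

delta = min(1, (1/2)eps)

Let eps > 0 be given. We seek delta > 0 such that 0 < |s + 2| < delta implies |4/s + 2| < eps.
|4/s + 2| = 4·|-2 − s|/(2·|s|) = 4|s + 2|/(2|s|).
Restrict delta ≤ 1. Then |s + 2| < 1 gives |s| > 1, so 2|s| > 2.
Then |4/s + 2| < 4|s + 2|/2, which is < eps when |s + 2| < (1/2)eps.
Take delta = min(1, (1/2)eps). Then 0 < |s + 2| < delta gives both |s + 2| < 1 and |s + 2| < (1/2)eps, so |4/s + 2| < eps.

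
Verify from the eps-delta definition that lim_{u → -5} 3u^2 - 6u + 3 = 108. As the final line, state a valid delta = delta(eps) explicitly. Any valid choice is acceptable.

Fix eps > 0. We want delta > 0 such that 0 < |u + 5| < delta implies |(3u^2 - 6u + 3) − 108| < eps.
(3u^2 - 6u + 3) − 108 = 3u^2 - 6u - 105 = (u + 5)(3u - 21).
So |(3u^2 - 6u + 3) − 108| = |u + 5|·|3u - 21|.
Assume first that |u + 5| < 1, so |u| < 6. Then |3u - 21| ≤ 3·6 + 21 = 39.
Hence |(3u^2 - 6u + 3) − 108| ≤ 39|u + 5| < eps provided |u + 5| < eps/39.
Take delta = min(1, eps/39). Then 0 < |u + 5| < delta gives both |u + 5| < 1 and |u + 5| < eps/39, so |(3u^2 - 6u + 3) − 108| < eps.

delta = min(1, eps/39)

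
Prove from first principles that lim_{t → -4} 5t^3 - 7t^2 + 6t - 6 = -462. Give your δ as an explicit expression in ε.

δ = min(2, ε/456)

Fix ε > 0. We want δ > 0 such that 0 < |t + 4| < δ implies |(5t^3 - 7t^2 + 6t - 6) + 462| < ε.
(5t^3 - 7t^2 + 6t - 6) + 462 = 5t^3 - 7t^2 + 6t + 456 = (t + 4)(5t^2 - 27t + 114).
So |(5t^3 - 7t^2 + 6t - 6) + 462| = |t + 4|·|5t^2 - 27t + 114|.
Assume first that |t + 4| < 2, so |t| < 6. Then |5t^2 - 27t + 114| ≤ 5·6^2 + 27·6 + 114 = 456.
Hence |(5t^3 - 7t^2 + 6t - 6) + 462| ≤ 456|t + 4| < ε provided |t + 4| < ε/456.
Take δ = min(2, ε/456). Then 0 < |t + 4| < δ gives both |t + 4| < 2 and |t + 4| < ε/456, so |(5t^3 - 7t^2 + 6t - 6) + 462| < ε.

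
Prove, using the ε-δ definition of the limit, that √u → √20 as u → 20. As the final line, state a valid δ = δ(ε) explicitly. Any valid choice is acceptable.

Fix ε > 0. We want δ > 0 such that 0 < |u − 20| < δ implies |√u − √20| < ε.
Multiplying by the conjugate, |√u − √20| = |u − 20|/(√u + √20).
Restrict δ ≤ 20 so that |u − 20| < 20 forces u > 0, and then √u + √20 > √20.
Hence |√u − √20| < |u − 20|/√20, which is < ε once |u − 20| < √20·ε.
Take δ = min(20, √20·ε). If 0 < |u − 20| < δ then u > 0 and |√u − √20| < |u − 20|/√20 < ε.

δ = min(20, √20·ε)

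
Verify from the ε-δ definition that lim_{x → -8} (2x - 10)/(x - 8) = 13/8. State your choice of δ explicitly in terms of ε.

Fix ε > 0. We want δ > 0 with 0 < |x + 8| < δ ⇒ |(2x - 10)/(x - 8) − (13/8)| < ε.
Combining over a common denominator, (2x - 10)/(x - 8) − (13/8) = [(2x - 10)·(-16) − (-26)·(x - 8)] / [(-16)·(x - 8)] = -6(x + 8) / ((-16)(x - 8)).
So |(2x - 10)/(x - 8) − (13/8)| = 6|x + 8| / (16·|x − 8|).
Restrict δ ≤ 8. Then |x + 8| < 8 gives |x − 8| = |(x + 8) + (-16)| ≥ 16 − 8 = 8.
Hence |(2x - 10)/(x - 8) − (13/8)| < 6|x + 8|/(16·8) = (3/64)|x + 8|, which is < ε once |x + 8| < (64/3)ε.
Take δ = min(8, (64/3)ε). Then 0 < |x + 8| < δ forces both bounds, so |(2x - 10)/(x - 8) − (13/8)| < ε.

δ = min(8, (64/3)ε)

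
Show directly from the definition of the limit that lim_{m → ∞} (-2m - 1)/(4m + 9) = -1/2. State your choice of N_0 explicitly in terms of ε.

Fix ε > 0. For m ≥ 1, |(-2m - 1)/(4m + 9) + 1/2| = |14|/(4(4m + 9)) = 14/(4(4m + 9)).
Since 4m + 9 ≥ 4m for m ≥ 1, this is ≤ 14/(4·4m) = (7/8)/m.
So |(-2m - 1)/(4m + 9) + 1/2| < ε whenever m > (7/8)/ε.
Take N_0 = (7/8)/ε. If m > N_0 then |(-2m - 1)/(4m + 9) + 1/2| ≤ (7/8)/m < ε.

N_0 = (7/8)/ε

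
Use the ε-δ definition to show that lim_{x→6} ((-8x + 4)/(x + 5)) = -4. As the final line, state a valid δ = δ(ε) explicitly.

δ = min(11/2, (11/8)ε)

Suppose ε > 0. We want δ > 0 with 0 < |x − 6| < δ ⇒ |(-8x + 4)/(x + 5) + 4| < ε.
Combining over a common denominator, (-8x + 4)/(x + 5) + 4 = [(-8x + 4)·11 − (-44)·(x + 5)] / [11·(x + 5)] = -44(x − 6) / (11(x + 5)).
So |(-8x + 4)/(x + 5) + 4| = 44|x − 6| / (11·|x + 5|).
Restrict δ ≤ 11/2. Then |x − 6| < 11/2 gives |x + 5| = |(x − 6) + 11| ≥ 11 − 11/2 = 11/2.
Hence |(-8x + 4)/(x + 5) + 4| < 44|x − 6|/(11·(11/2)) = (8/11)|x − 6|, which is < ε once |x − 6| < (11/8)ε.
Take δ = min(11/2, (11/8)ε). Then 0 < |x − 6| < δ forces both bounds, so |(-8x + 4)/(x + 5) + 4| < ε.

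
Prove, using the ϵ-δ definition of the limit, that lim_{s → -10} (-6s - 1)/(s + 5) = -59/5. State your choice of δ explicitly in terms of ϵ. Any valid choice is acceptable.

Suppose ϵ > 0. We want δ > 0 with 0 < |s + 10| < δ ⇒ |(-6s - 1)/(s + 5) + 59/5| < ϵ.
Combining over a common denominator, (-6s - 1)/(s + 5) + 59/5 = [(-6s - 1)·(-5) − 59·(s + 5)] / [(-5)·(s + 5)] = -29(s + 10) / ((-5)(s + 5)).
So |(-6s - 1)/(s + 5) + 59/5| = 29|s + 10| / (5·|s + 5|).
Require δ ≤ 5/2, so |s + 5| ≥ |-5| − |s + 10| > 5 − 5/2 = 5/2.
Hence |(-6s - 1)/(s + 5) + 59/5| < 29|s + 10|/(5·(5/2)) = (58/25)|s + 10|, which is < ϵ once |s + 10| < (25/58)ϵ.
Take δ = min(5/2, (25/58)ϵ). Then 0 < |s + 10| < δ forces both bounds, so |(-6s - 1)/(s + 5) + 59/5| < ϵ.

δ = min(5/2, (25/58)ϵ)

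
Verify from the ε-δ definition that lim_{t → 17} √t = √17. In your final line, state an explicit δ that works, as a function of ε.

Let ε > 0 be given. We want δ > 0 such that 0 < |t − 17| < δ implies |√t − √17| < ε.
Rationalise: √t − √17 = (t − 17)/(√t + √17), so |√t − √17| = |t − 17|/(√t + √17).
Restrict δ ≤ 17 so that |t − 17| < 17 forces t > 0, and then √t + √17 > √17.
Hence |√t − √17| < |t − 17|/√17, which is < ε once |t − 17| < √17·ε.
Take δ = min(17, √17·ε). If 0 < |t − 17| < δ then t > 0 and |√t − √17| < |t − 17|/√17 < ε.

δ = min(17, √17·ε)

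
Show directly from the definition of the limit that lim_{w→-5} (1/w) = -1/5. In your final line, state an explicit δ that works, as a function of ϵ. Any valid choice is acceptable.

Fix ϵ > 0. We seek δ > 0 such that 0 < |w + 5| < δ implies |1/w + 1/5| < ϵ.
|1/w + 1/5| = |-5 − w|/(5·|w|) = |w + 5|/(5|w|).
Restrict δ ≤ 5/2. Then |w + 5| < 5/2 gives |w| > 5/2, so 5|w| > 25/2.
Then |1/w + 1/5| < |w + 5|/(25/2), which is < ϵ when |w + 5| < (25/2)ϵ.
Take δ = min(5/2, (25/2)ϵ). Then 0 < |w + 5| < δ gives both |w + 5| < 5/2 and |w + 5| < (25/2)ϵ, so |1/w + 1/5| < ϵ.

δ = min(5/2, (25/2)ϵ)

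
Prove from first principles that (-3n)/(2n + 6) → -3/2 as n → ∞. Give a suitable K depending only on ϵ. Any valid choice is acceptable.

Fix ϵ > 0. For n ≥ 1, |(-3n)/(2n + 6) + 3/2| = |18|/(2(2n + 6)) = 18/(2(2n + 6)).
Since 2n + 6 ≥ 2n for n ≥ 1, this is ≤ 18/(2·2n) = (9/2)/n.
So |(-3n)/(2n + 6) + 3/2| < ϵ whenever n > (9/2)/ϵ.
Take K = (9/2)/ϵ. If n > K then |(-3n)/(2n + 6) + 3/2| ≤ (9/2)/n < ϵ.

K = (9/2)/ϵ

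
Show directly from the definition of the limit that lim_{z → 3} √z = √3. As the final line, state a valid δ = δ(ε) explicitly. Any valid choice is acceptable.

Let ε > 0. We want δ > 0 such that 0 < |z − 3| < δ implies |√z − √3| < ε.
Multiplying by the conjugate, |√z − √3| = |z − 3|/(√z + √3).
Restrict δ ≤ 3 so that |z − 3| < 3 forces z > 0, and then √z + √3 > √3.
Hence |√z − √3| < |z − 3|/√3, which is < ε once |z − 3| < √3·ε.
Take δ = min(3, √3·ε). If 0 < |z − 3| < δ then z > 0 and |√z − √3| < |z − 3|/√3 < ε.

δ = min(3, √3·ε)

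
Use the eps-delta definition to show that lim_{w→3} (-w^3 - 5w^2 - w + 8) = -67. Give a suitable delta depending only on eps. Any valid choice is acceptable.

delta = min(1, eps/73)

Let eps > 0 be given. We want delta > 0 such that 0 < |w − 3| < delta implies |(-w^3 - 5w^2 - w + 8) + 67| < eps.
(-w^3 - 5w^2 - w + 8) + 67 = -w^3 - 5w^2 - w + 75 = (w − 3)(-w^2 - 8w - 25).
So |(-w^3 - 5w^2 - w + 8) + 67| = |w − 3|·|-w^2 - 8w - 25|.
Require delta ≤ 1. Then |w − 3| < 1 gives |w| < 4, and by the triangle inequality |-w^2 - 8w - 25| ≤ 4^2 + 8·4 + 25 = 73.
Hence |(-w^3 - 5w^2 - w + 8) + 67| ≤ 73|w − 3| < eps provided |w − 3| < eps/73.
Choosing delta = min(1, eps/73) ensures both conditions, hence |(-w^3 - 5w^2 - w + 8) + 67| < eps.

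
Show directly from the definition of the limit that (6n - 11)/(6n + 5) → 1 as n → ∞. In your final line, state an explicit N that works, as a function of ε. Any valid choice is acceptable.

N = (8/3)/ε

Let ε > 0 be given. For n ≥ 1, |(6n - 11)/(6n + 5) − 1| = |-96|/(6(6n + 5)) = 96/(6(6n + 5)).
Since 6n + 5 ≥ 6n for n ≥ 1, this is ≤ 96/(6·6n) = (8/3)/n.
So |(6n - 11)/(6n + 5) − 1| < ε whenever n > (8/3)/ε.
Take N = (8/3)/ε. If n > N then |(6n - 11)/(6n + 5) − 1| ≤ (8/3)/n < ε.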